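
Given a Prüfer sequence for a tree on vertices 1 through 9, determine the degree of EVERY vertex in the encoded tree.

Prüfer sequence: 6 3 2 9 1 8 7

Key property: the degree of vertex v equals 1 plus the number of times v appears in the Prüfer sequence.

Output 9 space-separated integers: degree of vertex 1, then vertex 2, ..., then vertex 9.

Answer: 2 2 2 1 1 2 2 2 2

Derivation:
p_1 = 6: count[6] becomes 1
p_2 = 3: count[3] becomes 1
p_3 = 2: count[2] becomes 1
p_4 = 9: count[9] becomes 1
p_5 = 1: count[1] becomes 1
p_6 = 8: count[8] becomes 1
p_7 = 7: count[7] becomes 1
Degrees (1 + count): deg[1]=1+1=2, deg[2]=1+1=2, deg[3]=1+1=2, deg[4]=1+0=1, deg[5]=1+0=1, deg[6]=1+1=2, deg[7]=1+1=2, deg[8]=1+1=2, deg[9]=1+1=2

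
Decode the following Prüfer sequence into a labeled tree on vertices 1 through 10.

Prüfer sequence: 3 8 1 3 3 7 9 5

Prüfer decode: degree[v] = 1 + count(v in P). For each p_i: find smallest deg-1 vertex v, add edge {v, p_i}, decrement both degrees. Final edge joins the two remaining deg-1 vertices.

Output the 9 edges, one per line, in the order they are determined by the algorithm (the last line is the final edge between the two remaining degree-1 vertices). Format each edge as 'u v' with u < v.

Answer: 2 3
4 8
1 6
1 3
3 8
3 7
7 9
5 9
5 10

Derivation:
Initial degrees: {1:2, 2:1, 3:4, 4:1, 5:2, 6:1, 7:2, 8:2, 9:2, 10:1}
Step 1: smallest deg-1 vertex = 2, p_1 = 3. Add edge {2,3}. Now deg[2]=0, deg[3]=3.
Step 2: smallest deg-1 vertex = 4, p_2 = 8. Add edge {4,8}. Now deg[4]=0, deg[8]=1.
Step 3: smallest deg-1 vertex = 6, p_3 = 1. Add edge {1,6}. Now deg[6]=0, deg[1]=1.
Step 4: smallest deg-1 vertex = 1, p_4 = 3. Add edge {1,3}. Now deg[1]=0, deg[3]=2.
Step 5: smallest deg-1 vertex = 8, p_5 = 3. Add edge {3,8}. Now deg[8]=0, deg[3]=1.
Step 6: smallest deg-1 vertex = 3, p_6 = 7. Add edge {3,7}. Now deg[3]=0, deg[7]=1.
Step 7: smallest deg-1 vertex = 7, p_7 = 9. Add edge {7,9}. Now deg[7]=0, deg[9]=1.
Step 8: smallest deg-1 vertex = 9, p_8 = 5. Add edge {5,9}. Now deg[9]=0, deg[5]=1.
Final: two remaining deg-1 vertices are 5, 10. Add edge {5,10}.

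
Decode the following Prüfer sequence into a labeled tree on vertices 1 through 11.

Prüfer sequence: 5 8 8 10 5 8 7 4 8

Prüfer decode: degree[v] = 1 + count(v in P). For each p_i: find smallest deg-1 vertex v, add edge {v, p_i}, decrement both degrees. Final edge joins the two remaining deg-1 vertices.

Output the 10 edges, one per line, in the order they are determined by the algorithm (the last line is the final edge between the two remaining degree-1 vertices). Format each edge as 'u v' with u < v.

Initial degrees: {1:1, 2:1, 3:1, 4:2, 5:3, 6:1, 7:2, 8:5, 9:1, 10:2, 11:1}
Step 1: smallest deg-1 vertex = 1, p_1 = 5. Add edge {1,5}. Now deg[1]=0, deg[5]=2.
Step 2: smallest deg-1 vertex = 2, p_2 = 8. Add edge {2,8}. Now deg[2]=0, deg[8]=4.
Step 3: smallest deg-1 vertex = 3, p_3 = 8. Add edge {3,8}. Now deg[3]=0, deg[8]=3.
Step 4: smallest deg-1 vertex = 6, p_4 = 10. Add edge {6,10}. Now deg[6]=0, deg[10]=1.
Step 5: smallest deg-1 vertex = 9, p_5 = 5. Add edge {5,9}. Now deg[9]=0, deg[5]=1.
Step 6: smallest deg-1 vertex = 5, p_6 = 8. Add edge {5,8}. Now deg[5]=0, deg[8]=2.
Step 7: smallest deg-1 vertex = 10, p_7 = 7. Add edge {7,10}. Now deg[10]=0, deg[7]=1.
Step 8: smallest deg-1 vertex = 7, p_8 = 4. Add edge {4,7}. Now deg[7]=0, deg[4]=1.
Step 9: smallest deg-1 vertex = 4, p_9 = 8. Add edge {4,8}. Now deg[4]=0, deg[8]=1.
Final: two remaining deg-1 vertices are 8, 11. Add edge {8,11}.

Answer: 1 5
2 8
3 8
6 10
5 9
5 8
7 10
4 7
4 8
8 11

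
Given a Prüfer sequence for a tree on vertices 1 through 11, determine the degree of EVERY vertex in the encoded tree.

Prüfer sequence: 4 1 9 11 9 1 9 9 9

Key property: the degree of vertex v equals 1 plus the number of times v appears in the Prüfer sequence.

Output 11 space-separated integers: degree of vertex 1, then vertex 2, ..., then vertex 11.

p_1 = 4: count[4] becomes 1
p_2 = 1: count[1] becomes 1
p_3 = 9: count[9] becomes 1
p_4 = 11: count[11] becomes 1
p_5 = 9: count[9] becomes 2
p_6 = 1: count[1] becomes 2
p_7 = 9: count[9] becomes 3
p_8 = 9: count[9] becomes 4
p_9 = 9: count[9] becomes 5
Degrees (1 + count): deg[1]=1+2=3, deg[2]=1+0=1, deg[3]=1+0=1, deg[4]=1+1=2, deg[5]=1+0=1, deg[6]=1+0=1, deg[7]=1+0=1, deg[8]=1+0=1, deg[9]=1+5=6, deg[10]=1+0=1, deg[11]=1+1=2

Answer: 3 1 1 2 1 1 1 1 6 1 2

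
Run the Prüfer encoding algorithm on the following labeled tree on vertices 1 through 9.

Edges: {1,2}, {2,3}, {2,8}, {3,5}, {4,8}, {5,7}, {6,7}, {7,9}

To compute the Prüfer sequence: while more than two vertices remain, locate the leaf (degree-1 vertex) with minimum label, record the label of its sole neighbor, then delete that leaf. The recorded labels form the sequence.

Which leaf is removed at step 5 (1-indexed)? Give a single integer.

Answer: 2

Derivation:
Step 1: current leaves = {1,4,6,9}. Remove leaf 1 (neighbor: 2).
Step 2: current leaves = {4,6,9}. Remove leaf 4 (neighbor: 8).
Step 3: current leaves = {6,8,9}. Remove leaf 6 (neighbor: 7).
Step 4: current leaves = {8,9}. Remove leaf 8 (neighbor: 2).
Step 5: current leaves = {2,9}. Remove leaf 2 (neighbor: 3).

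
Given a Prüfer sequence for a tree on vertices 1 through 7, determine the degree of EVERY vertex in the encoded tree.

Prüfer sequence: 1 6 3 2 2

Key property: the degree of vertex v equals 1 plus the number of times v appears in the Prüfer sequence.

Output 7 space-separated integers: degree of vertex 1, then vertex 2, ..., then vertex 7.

p_1 = 1: count[1] becomes 1
p_2 = 6: count[6] becomes 1
p_3 = 3: count[3] becomes 1
p_4 = 2: count[2] becomes 1
p_5 = 2: count[2] becomes 2
Degrees (1 + count): deg[1]=1+1=2, deg[2]=1+2=3, deg[3]=1+1=2, deg[4]=1+0=1, deg[5]=1+0=1, deg[6]=1+1=2, deg[7]=1+0=1

Answer: 2 3 2 1 1 2 1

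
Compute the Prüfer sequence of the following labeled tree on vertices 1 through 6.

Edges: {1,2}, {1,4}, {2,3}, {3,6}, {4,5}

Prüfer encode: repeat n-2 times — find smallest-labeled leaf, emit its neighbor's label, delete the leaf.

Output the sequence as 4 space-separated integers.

Step 1: leaves = {5,6}. Remove smallest leaf 5, emit neighbor 4.
Step 2: leaves = {4,6}. Remove smallest leaf 4, emit neighbor 1.
Step 3: leaves = {1,6}. Remove smallest leaf 1, emit neighbor 2.
Step 4: leaves = {2,6}. Remove smallest leaf 2, emit neighbor 3.
Done: 2 vertices remain (3, 6). Sequence = [4 1 2 3]

Answer: 4 1 2 3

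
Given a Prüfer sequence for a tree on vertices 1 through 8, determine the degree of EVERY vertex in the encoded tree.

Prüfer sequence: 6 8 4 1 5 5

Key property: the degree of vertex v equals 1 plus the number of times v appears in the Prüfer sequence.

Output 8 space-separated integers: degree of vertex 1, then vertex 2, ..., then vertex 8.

Answer: 2 1 1 2 3 2 1 2

Derivation:
p_1 = 6: count[6] becomes 1
p_2 = 8: count[8] becomes 1
p_3 = 4: count[4] becomes 1
p_4 = 1: count[1] becomes 1
p_5 = 5: count[5] becomes 1
p_6 = 5: count[5] becomes 2
Degrees (1 + count): deg[1]=1+1=2, deg[2]=1+0=1, deg[3]=1+0=1, deg[4]=1+1=2, deg[5]=1+2=3, deg[6]=1+1=2, deg[7]=1+0=1, deg[8]=1+1=2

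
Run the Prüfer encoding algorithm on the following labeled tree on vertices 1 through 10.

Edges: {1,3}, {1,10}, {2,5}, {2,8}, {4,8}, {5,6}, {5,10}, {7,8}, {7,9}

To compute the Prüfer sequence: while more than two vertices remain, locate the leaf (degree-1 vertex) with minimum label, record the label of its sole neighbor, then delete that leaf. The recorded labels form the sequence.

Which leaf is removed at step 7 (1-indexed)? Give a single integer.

Answer: 8

Derivation:
Step 1: current leaves = {3,4,6,9}. Remove leaf 3 (neighbor: 1).
Step 2: current leaves = {1,4,6,9}. Remove leaf 1 (neighbor: 10).
Step 3: current leaves = {4,6,9,10}. Remove leaf 4 (neighbor: 8).
Step 4: current leaves = {6,9,10}. Remove leaf 6 (neighbor: 5).
Step 5: current leaves = {9,10}. Remove leaf 9 (neighbor: 7).
Step 6: current leaves = {7,10}. Remove leaf 7 (neighbor: 8).
Step 7: current leaves = {8,10}. Remove leaf 8 (neighbor: 2).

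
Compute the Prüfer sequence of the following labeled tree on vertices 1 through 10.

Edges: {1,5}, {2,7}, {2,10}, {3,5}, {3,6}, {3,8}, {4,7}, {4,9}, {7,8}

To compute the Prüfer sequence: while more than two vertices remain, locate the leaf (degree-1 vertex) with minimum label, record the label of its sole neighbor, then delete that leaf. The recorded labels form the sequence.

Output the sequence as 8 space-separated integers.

Answer: 5 3 3 8 7 4 7 2

Derivation:
Step 1: leaves = {1,6,9,10}. Remove smallest leaf 1, emit neighbor 5.
Step 2: leaves = {5,6,9,10}. Remove smallest leaf 5, emit neighbor 3.
Step 3: leaves = {6,9,10}. Remove smallest leaf 6, emit neighbor 3.
Step 4: leaves = {3,9,10}. Remove smallest leaf 3, emit neighbor 8.
Step 5: leaves = {8,9,10}. Remove smallest leaf 8, emit neighbor 7.
Step 6: leaves = {9,10}. Remove smallest leaf 9, emit neighbor 4.
Step 7: leaves = {4,10}. Remove smallest leaf 4, emit neighbor 7.
Step 8: leaves = {7,10}. Remove smallest leaf 7, emit neighbor 2.
Done: 2 vertices remain (2, 10). Sequence = [5 3 3 8 7 4 7 2]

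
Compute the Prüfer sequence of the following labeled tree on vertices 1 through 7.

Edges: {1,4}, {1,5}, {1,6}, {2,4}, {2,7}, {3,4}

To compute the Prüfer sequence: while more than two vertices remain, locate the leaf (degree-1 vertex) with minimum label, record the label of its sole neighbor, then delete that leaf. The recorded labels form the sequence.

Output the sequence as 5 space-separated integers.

Answer: 4 1 1 4 2

Derivation:
Step 1: leaves = {3,5,6,7}. Remove smallest leaf 3, emit neighbor 4.
Step 2: leaves = {5,6,7}. Remove smallest leaf 5, emit neighbor 1.
Step 3: leaves = {6,7}. Remove smallest leaf 6, emit neighbor 1.
Step 4: leaves = {1,7}. Remove smallest leaf 1, emit neighbor 4.
Step 5: leaves = {4,7}. Remove smallest leaf 4, emit neighbor 2.
Done: 2 vertices remain (2, 7). Sequence = [4 1 1 4 2]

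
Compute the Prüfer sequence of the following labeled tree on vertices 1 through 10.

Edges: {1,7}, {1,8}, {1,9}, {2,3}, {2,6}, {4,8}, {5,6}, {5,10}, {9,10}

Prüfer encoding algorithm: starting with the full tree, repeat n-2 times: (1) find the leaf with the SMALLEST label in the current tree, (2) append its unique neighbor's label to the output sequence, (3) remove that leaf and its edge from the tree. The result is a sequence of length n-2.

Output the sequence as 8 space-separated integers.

Step 1: leaves = {3,4,7}. Remove smallest leaf 3, emit neighbor 2.
Step 2: leaves = {2,4,7}. Remove smallest leaf 2, emit neighbor 6.
Step 3: leaves = {4,6,7}. Remove smallest leaf 4, emit neighbor 8.
Step 4: leaves = {6,7,8}. Remove smallest leaf 6, emit neighbor 5.
Step 5: leaves = {5,7,8}. Remove smallest leaf 5, emit neighbor 10.
Step 6: leaves = {7,8,10}. Remove smallest leaf 7, emit neighbor 1.
Step 7: leaves = {8,10}. Remove smallest leaf 8, emit neighbor 1.
Step 8: leaves = {1,10}. Remove smallest leaf 1, emit neighbor 9.
Done: 2 vertices remain (9, 10). Sequence = [2 6 8 5 10 1 1 9]

Answer: 2 6 8 5 10 1 1 9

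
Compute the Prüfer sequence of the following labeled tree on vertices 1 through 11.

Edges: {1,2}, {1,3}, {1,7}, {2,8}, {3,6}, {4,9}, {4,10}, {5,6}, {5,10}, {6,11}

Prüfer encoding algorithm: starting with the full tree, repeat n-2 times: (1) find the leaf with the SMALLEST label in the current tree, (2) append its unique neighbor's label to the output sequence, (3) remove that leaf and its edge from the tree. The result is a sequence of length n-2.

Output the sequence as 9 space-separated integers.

Answer: 1 2 1 3 6 4 10 5 6

Derivation:
Step 1: leaves = {7,8,9,11}. Remove smallest leaf 7, emit neighbor 1.
Step 2: leaves = {8,9,11}. Remove smallest leaf 8, emit neighbor 2.
Step 3: leaves = {2,9,11}. Remove smallest leaf 2, emit neighbor 1.
Step 4: leaves = {1,9,11}. Remove smallest leaf 1, emit neighbor 3.
Step 5: leaves = {3,9,11}. Remove smallest leaf 3, emit neighbor 6.
Step 6: leaves = {9,11}. Remove smallest leaf 9, emit neighbor 4.
Step 7: leaves = {4,11}. Remove smallest leaf 4, emit neighbor 10.
Step 8: leaves = {10,11}. Remove smallest leaf 10, emit neighbor 5.
Step 9: leaves = {5,11}. Remove smallest leaf 5, emit neighbor 6.
Done: 2 vertices remain (6, 11). Sequence = [1 2 1 3 6 4 10 5 6]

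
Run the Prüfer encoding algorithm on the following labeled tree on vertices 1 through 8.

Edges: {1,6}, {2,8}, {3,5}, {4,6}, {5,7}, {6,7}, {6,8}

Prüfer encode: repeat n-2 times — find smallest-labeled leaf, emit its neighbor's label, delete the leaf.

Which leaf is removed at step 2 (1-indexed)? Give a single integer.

Answer: 2

Derivation:
Step 1: current leaves = {1,2,3,4}. Remove leaf 1 (neighbor: 6).
Step 2: current leaves = {2,3,4}. Remove leaf 2 (neighbor: 8).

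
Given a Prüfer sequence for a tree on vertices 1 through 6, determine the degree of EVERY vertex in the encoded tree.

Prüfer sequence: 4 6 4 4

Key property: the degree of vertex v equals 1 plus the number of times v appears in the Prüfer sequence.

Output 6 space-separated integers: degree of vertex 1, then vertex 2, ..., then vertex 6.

Answer: 1 1 1 4 1 2

Derivation:
p_1 = 4: count[4] becomes 1
p_2 = 6: count[6] becomes 1
p_3 = 4: count[4] becomes 2
p_4 = 4: count[4] becomes 3
Degrees (1 + count): deg[1]=1+0=1, deg[2]=1+0=1, deg[3]=1+0=1, deg[4]=1+3=4, deg[5]=1+0=1, deg[6]=1+1=2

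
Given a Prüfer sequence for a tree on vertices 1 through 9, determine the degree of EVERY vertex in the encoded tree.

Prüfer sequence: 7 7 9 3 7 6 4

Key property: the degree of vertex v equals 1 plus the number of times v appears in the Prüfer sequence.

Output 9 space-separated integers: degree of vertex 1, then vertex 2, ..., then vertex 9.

p_1 = 7: count[7] becomes 1
p_2 = 7: count[7] becomes 2
p_3 = 9: count[9] becomes 1
p_4 = 3: count[3] becomes 1
p_5 = 7: count[7] becomes 3
p_6 = 6: count[6] becomes 1
p_7 = 4: count[4] becomes 1
Degrees (1 + count): deg[1]=1+0=1, deg[2]=1+0=1, deg[3]=1+1=2, deg[4]=1+1=2, deg[5]=1+0=1, deg[6]=1+1=2, deg[7]=1+3=4, deg[8]=1+0=1, deg[9]=1+1=2

Answer: 1 1 2 2 1 2 4 1 2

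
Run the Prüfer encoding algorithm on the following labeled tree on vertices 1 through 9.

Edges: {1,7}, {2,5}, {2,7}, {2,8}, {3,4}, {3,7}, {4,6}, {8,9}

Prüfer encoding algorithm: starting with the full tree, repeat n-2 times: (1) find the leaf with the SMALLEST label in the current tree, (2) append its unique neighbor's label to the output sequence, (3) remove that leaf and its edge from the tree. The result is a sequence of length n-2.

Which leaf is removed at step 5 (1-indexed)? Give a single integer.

Answer: 3

Derivation:
Step 1: current leaves = {1,5,6,9}. Remove leaf 1 (neighbor: 7).
Step 2: current leaves = {5,6,9}. Remove leaf 5 (neighbor: 2).
Step 3: current leaves = {6,9}. Remove leaf 6 (neighbor: 4).
Step 4: current leaves = {4,9}. Remove leaf 4 (neighbor: 3).
Step 5: current leaves = {3,9}. Remove leaf 3 (neighbor: 7).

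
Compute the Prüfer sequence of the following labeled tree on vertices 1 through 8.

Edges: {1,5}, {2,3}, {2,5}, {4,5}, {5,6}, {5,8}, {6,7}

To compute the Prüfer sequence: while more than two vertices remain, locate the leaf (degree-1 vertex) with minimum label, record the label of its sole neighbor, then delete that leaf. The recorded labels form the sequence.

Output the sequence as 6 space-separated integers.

Step 1: leaves = {1,3,4,7,8}. Remove smallest leaf 1, emit neighbor 5.
Step 2: leaves = {3,4,7,8}. Remove smallest leaf 3, emit neighbor 2.
Step 3: leaves = {2,4,7,8}. Remove smallest leaf 2, emit neighbor 5.
Step 4: leaves = {4,7,8}. Remove smallest leaf 4, emit neighbor 5.
Step 5: leaves = {7,8}. Remove smallest leaf 7, emit neighbor 6.
Step 6: leaves = {6,8}. Remove smallest leaf 6, emit neighbor 5.
Done: 2 vertices remain (5, 8). Sequence = [5 2 5 5 6 5]

Answer: 5 2 5 5 6 5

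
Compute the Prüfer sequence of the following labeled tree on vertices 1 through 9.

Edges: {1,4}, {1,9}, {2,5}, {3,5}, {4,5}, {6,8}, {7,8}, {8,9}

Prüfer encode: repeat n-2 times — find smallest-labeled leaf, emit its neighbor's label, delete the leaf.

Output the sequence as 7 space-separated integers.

Answer: 5 5 4 1 9 8 8

Derivation:
Step 1: leaves = {2,3,6,7}. Remove smallest leaf 2, emit neighbor 5.
Step 2: leaves = {3,6,7}. Remove smallest leaf 3, emit neighbor 5.
Step 3: leaves = {5,6,7}. Remove smallest leaf 5, emit neighbor 4.
Step 4: leaves = {4,6,7}. Remove smallest leaf 4, emit neighbor 1.
Step 5: leaves = {1,6,7}. Remove smallest leaf 1, emit neighbor 9.
Step 6: leaves = {6,7,9}. Remove smallest leaf 6, emit neighbor 8.
Step 7: leaves = {7,9}. Remove smallest leaf 7, emit neighbor 8.
Done: 2 vertices remain (8, 9). Sequence = [5 5 4 1 9 8 8]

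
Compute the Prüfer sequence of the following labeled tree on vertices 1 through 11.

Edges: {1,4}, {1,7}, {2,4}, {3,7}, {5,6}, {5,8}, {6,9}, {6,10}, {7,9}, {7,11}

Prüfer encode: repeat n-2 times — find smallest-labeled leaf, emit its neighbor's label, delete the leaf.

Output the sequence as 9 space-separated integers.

Step 1: leaves = {2,3,8,10,11}. Remove smallest leaf 2, emit neighbor 4.
Step 2: leaves = {3,4,8,10,11}. Remove smallest leaf 3, emit neighbor 7.
Step 3: leaves = {4,8,10,11}. Remove smallest leaf 4, emit neighbor 1.
Step 4: leaves = {1,8,10,11}. Remove smallest leaf 1, emit neighbor 7.
Step 5: leaves = {8,10,11}. Remove smallest leaf 8, emit neighbor 5.
Step 6: leaves = {5,10,11}. Remove smallest leaf 5, emit neighbor 6.
Step 7: leaves = {10,11}. Remove smallest leaf 10, emit neighbor 6.
Step 8: leaves = {6,11}. Remove smallest leaf 6, emit neighbor 9.
Step 9: leaves = {9,11}. Remove smallest leaf 9, emit neighbor 7.
Done: 2 vertices remain (7, 11). Sequence = [4 7 1 7 5 6 6 9 7]

Answer: 4 7 1 7 5 6 6 9 7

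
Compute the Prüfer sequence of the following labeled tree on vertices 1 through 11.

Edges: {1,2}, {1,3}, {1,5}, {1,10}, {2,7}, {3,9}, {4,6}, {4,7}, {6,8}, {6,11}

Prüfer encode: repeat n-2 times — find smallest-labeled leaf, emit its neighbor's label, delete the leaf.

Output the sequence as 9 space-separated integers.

Step 1: leaves = {5,8,9,10,11}. Remove smallest leaf 5, emit neighbor 1.
Step 2: leaves = {8,9,10,11}. Remove smallest leaf 8, emit neighbor 6.
Step 3: leaves = {9,10,11}. Remove smallest leaf 9, emit neighbor 3.
Step 4: leaves = {3,10,11}. Remove smallest leaf 3, emit neighbor 1.
Step 5: leaves = {10,11}. Remove smallest leaf 10, emit neighbor 1.
Step 6: leaves = {1,11}. Remove smallest leaf 1, emit neighbor 2.
Step 7: leaves = {2,11}. Remove smallest leaf 2, emit neighbor 7.
Step 8: leaves = {7,11}. Remove smallest leaf 7, emit neighbor 4.
Step 9: leaves = {4,11}. Remove smallest leaf 4, emit neighbor 6.
Done: 2 vertices remain (6, 11). Sequence = [1 6 3 1 1 2 7 4 6]

Answer: 1 6 3 1 1 2 7 4 6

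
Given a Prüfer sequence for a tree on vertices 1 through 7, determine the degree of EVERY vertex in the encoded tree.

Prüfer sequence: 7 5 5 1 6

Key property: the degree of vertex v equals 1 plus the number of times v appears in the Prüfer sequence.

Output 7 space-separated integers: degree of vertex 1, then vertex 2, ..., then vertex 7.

Answer: 2 1 1 1 3 2 2

Derivation:
p_1 = 7: count[7] becomes 1
p_2 = 5: count[5] becomes 1
p_3 = 5: count[5] becomes 2
p_4 = 1: count[1] becomes 1
p_5 = 6: count[6] becomes 1
Degrees (1 + count): deg[1]=1+1=2, deg[2]=1+0=1, deg[3]=1+0=1, deg[4]=1+0=1, deg[5]=1+2=3, deg[6]=1+1=2, deg[7]=1+1=2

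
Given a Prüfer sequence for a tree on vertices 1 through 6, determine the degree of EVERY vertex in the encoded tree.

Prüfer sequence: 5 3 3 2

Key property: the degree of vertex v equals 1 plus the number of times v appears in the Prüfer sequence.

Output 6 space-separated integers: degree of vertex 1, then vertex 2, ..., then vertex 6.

Answer: 1 2 3 1 2 1

Derivation:
p_1 = 5: count[5] becomes 1
p_2 = 3: count[3] becomes 1
p_3 = 3: count[3] becomes 2
p_4 = 2: count[2] becomes 1
Degrees (1 + count): deg[1]=1+0=1, deg[2]=1+1=2, deg[3]=1+2=3, deg[4]=1+0=1, deg[5]=1+1=2, deg[6]=1+0=1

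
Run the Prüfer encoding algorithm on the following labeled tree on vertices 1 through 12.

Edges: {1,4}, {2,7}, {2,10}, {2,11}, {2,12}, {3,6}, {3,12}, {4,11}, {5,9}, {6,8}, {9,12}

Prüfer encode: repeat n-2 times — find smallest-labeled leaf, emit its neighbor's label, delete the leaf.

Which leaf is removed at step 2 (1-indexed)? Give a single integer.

Step 1: current leaves = {1,5,7,8,10}. Remove leaf 1 (neighbor: 4).
Step 2: current leaves = {4,5,7,8,10}. Remove leaf 4 (neighbor: 11).

Answer: 4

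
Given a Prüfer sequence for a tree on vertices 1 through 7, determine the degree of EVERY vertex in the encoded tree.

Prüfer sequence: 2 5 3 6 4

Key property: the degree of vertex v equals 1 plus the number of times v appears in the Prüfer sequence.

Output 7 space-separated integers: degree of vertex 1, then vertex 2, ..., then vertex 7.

p_1 = 2: count[2] becomes 1
p_2 = 5: count[5] becomes 1
p_3 = 3: count[3] becomes 1
p_4 = 6: count[6] becomes 1
p_5 = 4: count[4] becomes 1
Degrees (1 + count): deg[1]=1+0=1, deg[2]=1+1=2, deg[3]=1+1=2, deg[4]=1+1=2, deg[5]=1+1=2, deg[6]=1+1=2, deg[7]=1+0=1

Answer: 1 2 2 2 2 2 1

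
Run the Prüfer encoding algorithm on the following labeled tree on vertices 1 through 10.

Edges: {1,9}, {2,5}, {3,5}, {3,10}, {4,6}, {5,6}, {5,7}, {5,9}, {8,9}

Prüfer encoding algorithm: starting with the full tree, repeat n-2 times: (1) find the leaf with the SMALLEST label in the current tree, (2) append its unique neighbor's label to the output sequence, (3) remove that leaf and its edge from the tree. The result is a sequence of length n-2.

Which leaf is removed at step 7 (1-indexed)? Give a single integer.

Step 1: current leaves = {1,2,4,7,8,10}. Remove leaf 1 (neighbor: 9).
Step 2: current leaves = {2,4,7,8,10}. Remove leaf 2 (neighbor: 5).
Step 3: current leaves = {4,7,8,10}. Remove leaf 4 (neighbor: 6).
Step 4: current leaves = {6,7,8,10}. Remove leaf 6 (neighbor: 5).
Step 5: current leaves = {7,8,10}. Remove leaf 7 (neighbor: 5).
Step 6: current leaves = {8,10}. Remove leaf 8 (neighbor: 9).
Step 7: current leaves = {9,10}. Remove leaf 9 (neighbor: 5).

Answer: 9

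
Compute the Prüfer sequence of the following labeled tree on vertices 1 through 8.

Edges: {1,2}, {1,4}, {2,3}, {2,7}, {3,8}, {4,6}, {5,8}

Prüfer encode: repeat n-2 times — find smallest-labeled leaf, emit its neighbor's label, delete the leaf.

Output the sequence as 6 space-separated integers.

Answer: 8 4 1 2 2 3

Derivation:
Step 1: leaves = {5,6,7}. Remove smallest leaf 5, emit neighbor 8.
Step 2: leaves = {6,7,8}. Remove smallest leaf 6, emit neighbor 4.
Step 3: leaves = {4,7,8}. Remove smallest leaf 4, emit neighbor 1.
Step 4: leaves = {1,7,8}. Remove smallest leaf 1, emit neighbor 2.
Step 5: leaves = {7,8}. Remove smallest leaf 7, emit neighbor 2.
Step 6: leaves = {2,8}. Remove smallest leaf 2, emit neighbor 3.
Done: 2 vertices remain (3, 8). Sequence = [8 4 1 2 2 3]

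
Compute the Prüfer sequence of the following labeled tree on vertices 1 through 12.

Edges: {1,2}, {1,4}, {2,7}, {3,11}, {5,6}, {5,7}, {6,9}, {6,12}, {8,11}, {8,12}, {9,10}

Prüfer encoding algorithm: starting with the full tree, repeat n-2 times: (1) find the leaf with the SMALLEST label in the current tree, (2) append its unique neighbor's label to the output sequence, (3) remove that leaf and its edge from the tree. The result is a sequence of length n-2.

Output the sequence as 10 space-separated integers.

Answer: 11 1 2 7 5 6 9 6 12 8

Derivation:
Step 1: leaves = {3,4,10}. Remove smallest leaf 3, emit neighbor 11.
Step 2: leaves = {4,10,11}. Remove smallest leaf 4, emit neighbor 1.
Step 3: leaves = {1,10,11}. Remove smallest leaf 1, emit neighbor 2.
Step 4: leaves = {2,10,11}. Remove smallest leaf 2, emit neighbor 7.
Step 5: leaves = {7,10,11}. Remove smallest leaf 7, emit neighbor 5.
Step 6: leaves = {5,10,11}. Remove smallest leaf 5, emit neighbor 6.
Step 7: leaves = {10,11}. Remove smallest leaf 10, emit neighbor 9.
Step 8: leaves = {9,11}. Remove smallest leaf 9, emit neighbor 6.
Step 9: leaves = {6,11}. Remove smallest leaf 6, emit neighbor 12.
Step 10: leaves = {11,12}. Remove smallest leaf 11, emit neighbor 8.
Done: 2 vertices remain (8, 12). Sequence = [11 1 2 7 5 6 9 6 12 8]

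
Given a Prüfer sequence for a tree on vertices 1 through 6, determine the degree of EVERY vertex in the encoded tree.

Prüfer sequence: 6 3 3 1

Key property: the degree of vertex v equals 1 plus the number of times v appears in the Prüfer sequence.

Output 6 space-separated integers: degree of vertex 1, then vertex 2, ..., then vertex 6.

Answer: 2 1 3 1 1 2

Derivation:
p_1 = 6: count[6] becomes 1
p_2 = 3: count[3] becomes 1
p_3 = 3: count[3] becomes 2
p_4 = 1: count[1] becomes 1
Degrees (1 + count): deg[1]=1+1=2, deg[2]=1+0=1, deg[3]=1+2=3, deg[4]=1+0=1, deg[5]=1+0=1, deg[6]=1+1=2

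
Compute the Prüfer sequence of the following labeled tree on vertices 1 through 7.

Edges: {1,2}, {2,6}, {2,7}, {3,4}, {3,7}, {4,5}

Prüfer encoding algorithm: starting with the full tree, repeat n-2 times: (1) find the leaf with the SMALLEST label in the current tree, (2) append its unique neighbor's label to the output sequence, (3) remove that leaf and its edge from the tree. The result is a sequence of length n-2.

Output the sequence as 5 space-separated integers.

Step 1: leaves = {1,5,6}. Remove smallest leaf 1, emit neighbor 2.
Step 2: leaves = {5,6}. Remove smallest leaf 5, emit neighbor 4.
Step 3: leaves = {4,6}. Remove smallest leaf 4, emit neighbor 3.
Step 4: leaves = {3,6}. Remove smallest leaf 3, emit neighbor 7.
Step 5: leaves = {6,7}. Remove smallest leaf 6, emit neighbor 2.
Done: 2 vertices remain (2, 7). Sequence = [2 4 3 7 2]

Answer: 2 4 3 7 2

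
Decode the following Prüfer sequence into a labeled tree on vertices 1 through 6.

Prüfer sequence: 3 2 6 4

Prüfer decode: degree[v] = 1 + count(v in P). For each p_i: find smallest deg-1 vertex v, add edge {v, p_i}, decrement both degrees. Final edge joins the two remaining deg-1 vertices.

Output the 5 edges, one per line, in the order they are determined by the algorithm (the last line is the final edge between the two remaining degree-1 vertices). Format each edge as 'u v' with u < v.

Answer: 1 3
2 3
2 6
4 5
4 6

Derivation:
Initial degrees: {1:1, 2:2, 3:2, 4:2, 5:1, 6:2}
Step 1: smallest deg-1 vertex = 1, p_1 = 3. Add edge {1,3}. Now deg[1]=0, deg[3]=1.
Step 2: smallest deg-1 vertex = 3, p_2 = 2. Add edge {2,3}. Now deg[3]=0, deg[2]=1.
Step 3: smallest deg-1 vertex = 2, p_3 = 6. Add edge {2,6}. Now deg[2]=0, deg[6]=1.
Step 4: smallest deg-1 vertex = 5, p_4 = 4. Add edge {4,5}. Now deg[5]=0, deg[4]=1.
Final: two remaining deg-1 vertices are 4, 6. Add edge {4,6}.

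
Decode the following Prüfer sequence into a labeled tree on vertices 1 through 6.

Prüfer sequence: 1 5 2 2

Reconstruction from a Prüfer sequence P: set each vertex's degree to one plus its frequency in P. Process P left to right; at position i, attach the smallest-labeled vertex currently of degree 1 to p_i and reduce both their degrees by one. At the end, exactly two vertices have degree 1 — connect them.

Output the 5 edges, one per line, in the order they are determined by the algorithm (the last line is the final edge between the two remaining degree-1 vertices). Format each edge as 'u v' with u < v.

Initial degrees: {1:2, 2:3, 3:1, 4:1, 5:2, 6:1}
Step 1: smallest deg-1 vertex = 3, p_1 = 1. Add edge {1,3}. Now deg[3]=0, deg[1]=1.
Step 2: smallest deg-1 vertex = 1, p_2 = 5. Add edge {1,5}. Now deg[1]=0, deg[5]=1.
Step 3: smallest deg-1 vertex = 4, p_3 = 2. Add edge {2,4}. Now deg[4]=0, deg[2]=2.
Step 4: smallest deg-1 vertex = 5, p_4 = 2. Add edge {2,5}. Now deg[5]=0, deg[2]=1.
Final: two remaining deg-1 vertices are 2, 6. Add edge {2,6}.

Answer: 1 3
1 5
2 4
2 5
2 6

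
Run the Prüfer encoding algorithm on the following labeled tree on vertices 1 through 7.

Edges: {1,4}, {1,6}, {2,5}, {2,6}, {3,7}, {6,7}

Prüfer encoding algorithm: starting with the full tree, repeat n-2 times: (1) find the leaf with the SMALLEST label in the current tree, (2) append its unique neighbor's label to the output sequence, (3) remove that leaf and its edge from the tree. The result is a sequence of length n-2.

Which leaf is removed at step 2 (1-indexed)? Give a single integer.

Step 1: current leaves = {3,4,5}. Remove leaf 3 (neighbor: 7).
Step 2: current leaves = {4,5,7}. Remove leaf 4 (neighbor: 1).

Answer: 4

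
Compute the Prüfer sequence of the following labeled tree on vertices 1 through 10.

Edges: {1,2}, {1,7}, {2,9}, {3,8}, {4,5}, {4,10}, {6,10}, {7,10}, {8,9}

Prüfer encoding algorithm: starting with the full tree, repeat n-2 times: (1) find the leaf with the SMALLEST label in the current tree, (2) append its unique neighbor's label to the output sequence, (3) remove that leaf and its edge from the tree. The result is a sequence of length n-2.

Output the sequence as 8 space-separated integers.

Answer: 8 4 10 10 9 2 1 7

Derivation:
Step 1: leaves = {3,5,6}. Remove smallest leaf 3, emit neighbor 8.
Step 2: leaves = {5,6,8}. Remove smallest leaf 5, emit neighbor 4.
Step 3: leaves = {4,6,8}. Remove smallest leaf 4, emit neighbor 10.
Step 4: leaves = {6,8}. Remove smallest leaf 6, emit neighbor 10.
Step 5: leaves = {8,10}. Remove smallest leaf 8, emit neighbor 9.
Step 6: leaves = {9,10}. Remove smallest leaf 9, emit neighbor 2.
Step 7: leaves = {2,10}. Remove smallest leaf 2, emit neighbor 1.
Step 8: leaves = {1,10}. Remove smallest leaf 1, emit neighbor 7.
Done: 2 vertices remain (7, 10). Sequence = [8 4 10 10 9 2 1 7]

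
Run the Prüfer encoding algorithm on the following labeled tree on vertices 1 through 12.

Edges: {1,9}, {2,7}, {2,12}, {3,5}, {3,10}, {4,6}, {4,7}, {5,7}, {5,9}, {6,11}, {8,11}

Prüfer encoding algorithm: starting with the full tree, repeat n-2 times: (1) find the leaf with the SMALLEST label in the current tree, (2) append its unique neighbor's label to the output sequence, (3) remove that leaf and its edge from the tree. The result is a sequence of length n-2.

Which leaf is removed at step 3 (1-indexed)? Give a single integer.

Step 1: current leaves = {1,8,10,12}. Remove leaf 1 (neighbor: 9).
Step 2: current leaves = {8,9,10,12}. Remove leaf 8 (neighbor: 11).
Step 3: current leaves = {9,10,11,12}. Remove leaf 9 (neighbor: 5).

Answer: 9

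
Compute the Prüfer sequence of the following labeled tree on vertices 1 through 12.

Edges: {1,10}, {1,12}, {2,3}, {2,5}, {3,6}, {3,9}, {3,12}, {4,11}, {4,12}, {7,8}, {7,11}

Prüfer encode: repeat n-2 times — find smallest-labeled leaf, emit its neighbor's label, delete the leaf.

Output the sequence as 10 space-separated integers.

Step 1: leaves = {5,6,8,9,10}. Remove smallest leaf 5, emit neighbor 2.
Step 2: leaves = {2,6,8,9,10}. Remove smallest leaf 2, emit neighbor 3.
Step 3: leaves = {6,8,9,10}. Remove smallest leaf 6, emit neighbor 3.
Step 4: leaves = {8,9,10}. Remove smallest leaf 8, emit neighbor 7.
Step 5: leaves = {7,9,10}. Remove smallest leaf 7, emit neighbor 11.
Step 6: leaves = {9,10,11}. Remove smallest leaf 9, emit neighbor 3.
Step 7: leaves = {3,10,11}. Remove smallest leaf 3, emit neighbor 12.
Step 8: leaves = {10,11}. Remove smallest leaf 10, emit neighbor 1.
Step 9: leaves = {1,11}. Remove smallest leaf 1, emit neighbor 12.
Step 10: leaves = {11,12}. Remove smallest leaf 11, emit neighbor 4.
Done: 2 vertices remain (4, 12). Sequence = [2 3 3 7 11 3 12 1 12 4]

Answer: 2 3 3 7 11 3 12 1 12 4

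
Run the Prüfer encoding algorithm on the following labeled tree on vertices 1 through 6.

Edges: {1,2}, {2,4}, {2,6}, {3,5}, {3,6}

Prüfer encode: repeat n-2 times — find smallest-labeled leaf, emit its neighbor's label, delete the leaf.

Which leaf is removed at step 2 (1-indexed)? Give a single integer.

Answer: 4

Derivation:
Step 1: current leaves = {1,4,5}. Remove leaf 1 (neighbor: 2).
Step 2: current leaves = {4,5}. Remove leaf 4 (neighbor: 2).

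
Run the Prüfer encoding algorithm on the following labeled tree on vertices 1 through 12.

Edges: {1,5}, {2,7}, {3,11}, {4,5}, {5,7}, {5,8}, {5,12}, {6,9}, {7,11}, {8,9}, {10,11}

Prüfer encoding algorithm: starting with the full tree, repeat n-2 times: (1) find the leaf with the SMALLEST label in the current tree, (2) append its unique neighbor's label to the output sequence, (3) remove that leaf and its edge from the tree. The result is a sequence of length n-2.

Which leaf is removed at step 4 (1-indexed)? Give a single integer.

Answer: 4

Derivation:
Step 1: current leaves = {1,2,3,4,6,10,12}. Remove leaf 1 (neighbor: 5).
Step 2: current leaves = {2,3,4,6,10,12}. Remove leaf 2 (neighbor: 7).
Step 3: current leaves = {3,4,6,10,12}. Remove leaf 3 (neighbor: 11).
Step 4: current leaves = {4,6,10,12}. Remove leaf 4 (neighbor: 5).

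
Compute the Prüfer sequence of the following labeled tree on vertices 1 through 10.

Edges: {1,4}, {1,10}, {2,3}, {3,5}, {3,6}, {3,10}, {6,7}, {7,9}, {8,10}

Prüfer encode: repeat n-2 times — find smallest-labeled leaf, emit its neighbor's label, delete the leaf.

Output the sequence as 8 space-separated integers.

Answer: 3 1 10 3 10 7 6 3

Derivation:
Step 1: leaves = {2,4,5,8,9}. Remove smallest leaf 2, emit neighbor 3.
Step 2: leaves = {4,5,8,9}. Remove smallest leaf 4, emit neighbor 1.
Step 3: leaves = {1,5,8,9}. Remove smallest leaf 1, emit neighbor 10.
Step 4: leaves = {5,8,9}. Remove smallest leaf 5, emit neighbor 3.
Step 5: leaves = {8,9}. Remove smallest leaf 8, emit neighbor 10.
Step 6: leaves = {9,10}. Remove smallest leaf 9, emit neighbor 7.
Step 7: leaves = {7,10}. Remove smallest leaf 7, emit neighbor 6.
Step 8: leaves = {6,10}. Remove smallest leaf 6, emit neighbor 3.
Done: 2 vertices remain (3, 10). Sequence = [3 1 10 3 10 7 6 3]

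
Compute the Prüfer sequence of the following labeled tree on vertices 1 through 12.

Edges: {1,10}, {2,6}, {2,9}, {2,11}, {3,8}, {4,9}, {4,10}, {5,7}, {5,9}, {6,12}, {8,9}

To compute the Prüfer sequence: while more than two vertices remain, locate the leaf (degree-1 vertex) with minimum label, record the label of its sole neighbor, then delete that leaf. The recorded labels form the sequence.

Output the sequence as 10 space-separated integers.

Answer: 10 8 5 9 9 4 9 2 2 6

Derivation:
Step 1: leaves = {1,3,7,11,12}. Remove smallest leaf 1, emit neighbor 10.
Step 2: leaves = {3,7,10,11,12}. Remove smallest leaf 3, emit neighbor 8.
Step 3: leaves = {7,8,10,11,12}. Remove smallest leaf 7, emit neighbor 5.
Step 4: leaves = {5,8,10,11,12}. Remove smallest leaf 5, emit neighbor 9.
Step 5: leaves = {8,10,11,12}. Remove smallest leaf 8, emit neighbor 9.
Step 6: leaves = {10,11,12}. Remove smallest leaf 10, emit neighbor 4.
Step 7: leaves = {4,11,12}. Remove smallest leaf 4, emit neighbor 9.
Step 8: leaves = {9,11,12}. Remove smallest leaf 9, emit neighbor 2.
Step 9: leaves = {11,12}. Remove smallest leaf 11, emit neighbor 2.
Step 10: leaves = {2,12}. Remove smallest leaf 2, emit neighbor 6.
Done: 2 vertices remain (6, 12). Sequence = [10 8 5 9 9 4 9 2 2 6]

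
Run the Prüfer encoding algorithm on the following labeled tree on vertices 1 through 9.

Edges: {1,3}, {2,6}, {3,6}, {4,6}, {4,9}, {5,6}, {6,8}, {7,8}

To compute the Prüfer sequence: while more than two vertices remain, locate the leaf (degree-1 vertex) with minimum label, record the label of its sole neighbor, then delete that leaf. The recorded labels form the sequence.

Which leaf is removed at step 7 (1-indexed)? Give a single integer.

Answer: 6

Derivation:
Step 1: current leaves = {1,2,5,7,9}. Remove leaf 1 (neighbor: 3).
Step 2: current leaves = {2,3,5,7,9}. Remove leaf 2 (neighbor: 6).
Step 3: current leaves = {3,5,7,9}. Remove leaf 3 (neighbor: 6).
Step 4: current leaves = {5,7,9}. Remove leaf 5 (neighbor: 6).
Step 5: current leaves = {7,9}. Remove leaf 7 (neighbor: 8).
Step 6: current leaves = {8,9}. Remove leaf 8 (neighbor: 6).
Step 7: current leaves = {6,9}. Remove leaf 6 (neighbor: 4).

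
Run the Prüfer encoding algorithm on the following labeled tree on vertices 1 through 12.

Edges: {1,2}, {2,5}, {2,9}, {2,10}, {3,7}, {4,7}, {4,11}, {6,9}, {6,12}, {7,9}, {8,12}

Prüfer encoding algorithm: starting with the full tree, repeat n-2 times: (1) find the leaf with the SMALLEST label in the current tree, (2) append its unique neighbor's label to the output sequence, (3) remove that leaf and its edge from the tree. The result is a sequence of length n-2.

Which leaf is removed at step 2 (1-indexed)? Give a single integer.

Answer: 3

Derivation:
Step 1: current leaves = {1,3,5,8,10,11}. Remove leaf 1 (neighbor: 2).
Step 2: current leaves = {3,5,8,10,11}. Remove leaf 3 (neighbor: 7).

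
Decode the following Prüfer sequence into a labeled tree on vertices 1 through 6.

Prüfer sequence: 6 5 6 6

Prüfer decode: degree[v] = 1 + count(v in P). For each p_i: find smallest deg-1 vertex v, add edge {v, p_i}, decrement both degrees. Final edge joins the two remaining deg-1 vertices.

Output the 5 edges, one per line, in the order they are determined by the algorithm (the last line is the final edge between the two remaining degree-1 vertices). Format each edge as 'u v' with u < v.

Initial degrees: {1:1, 2:1, 3:1, 4:1, 5:2, 6:4}
Step 1: smallest deg-1 vertex = 1, p_1 = 6. Add edge {1,6}. Now deg[1]=0, deg[6]=3.
Step 2: smallest deg-1 vertex = 2, p_2 = 5. Add edge {2,5}. Now deg[2]=0, deg[5]=1.
Step 3: smallest deg-1 vertex = 3, p_3 = 6. Add edge {3,6}. Now deg[3]=0, deg[6]=2.
Step 4: smallest deg-1 vertex = 4, p_4 = 6. Add edge {4,6}. Now deg[4]=0, deg[6]=1.
Final: two remaining deg-1 vertices are 5, 6. Add edge {5,6}.

Answer: 1 6
2 5
3 6
4 6
5 6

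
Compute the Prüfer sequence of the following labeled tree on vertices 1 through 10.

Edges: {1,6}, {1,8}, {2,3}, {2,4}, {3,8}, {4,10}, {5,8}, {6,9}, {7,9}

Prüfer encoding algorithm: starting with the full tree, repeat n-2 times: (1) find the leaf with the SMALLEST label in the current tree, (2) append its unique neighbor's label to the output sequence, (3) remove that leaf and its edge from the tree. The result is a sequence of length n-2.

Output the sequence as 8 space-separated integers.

Answer: 8 9 6 1 8 3 2 4

Derivation:
Step 1: leaves = {5,7,10}. Remove smallest leaf 5, emit neighbor 8.
Step 2: leaves = {7,10}. Remove smallest leaf 7, emit neighbor 9.
Step 3: leaves = {9,10}. Remove smallest leaf 9, emit neighbor 6.
Step 4: leaves = {6,10}. Remove smallest leaf 6, emit neighbor 1.
Step 5: leaves = {1,10}. Remove smallest leaf 1, emit neighbor 8.
Step 6: leaves = {8,10}. Remove smallest leaf 8, emit neighbor 3.
Step 7: leaves = {3,10}. Remove smallest leaf 3, emit neighbor 2.
Step 8: leaves = {2,10}. Remove smallest leaf 2, emit neighbor 4.
Done: 2 vertices remain (4, 10). Sequence = [8 9 6 1 8 3 2 4]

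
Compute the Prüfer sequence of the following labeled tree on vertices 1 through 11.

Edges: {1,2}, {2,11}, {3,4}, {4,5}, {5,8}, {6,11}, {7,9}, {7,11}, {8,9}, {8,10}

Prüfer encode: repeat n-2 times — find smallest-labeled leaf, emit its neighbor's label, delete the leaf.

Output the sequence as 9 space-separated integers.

Step 1: leaves = {1,3,6,10}. Remove smallest leaf 1, emit neighbor 2.
Step 2: leaves = {2,3,6,10}. Remove smallest leaf 2, emit neighbor 11.
Step 3: leaves = {3,6,10}. Remove smallest leaf 3, emit neighbor 4.
Step 4: leaves = {4,6,10}. Remove smallest leaf 4, emit neighbor 5.
Step 5: leaves = {5,6,10}. Remove smallest leaf 5, emit neighbor 8.
Step 6: leaves = {6,10}. Remove smallest leaf 6, emit neighbor 11.
Step 7: leaves = {10,11}. Remove smallest leaf 10, emit neighbor 8.
Step 8: leaves = {8,11}. Remove smallest leaf 8, emit neighbor 9.
Step 9: leaves = {9,11}. Remove smallest leaf 9, emit neighbor 7.
Done: 2 vertices remain (7, 11). Sequence = [2 11 4 5 8 11 8 9 7]

Answer: 2 11 4 5 8 11 8 9 7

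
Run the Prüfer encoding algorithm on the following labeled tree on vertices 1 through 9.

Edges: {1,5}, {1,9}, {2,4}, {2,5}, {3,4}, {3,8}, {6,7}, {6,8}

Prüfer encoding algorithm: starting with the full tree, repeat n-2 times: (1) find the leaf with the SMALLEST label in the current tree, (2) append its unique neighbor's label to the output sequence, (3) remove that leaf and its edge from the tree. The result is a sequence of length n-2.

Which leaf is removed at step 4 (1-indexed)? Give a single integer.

Step 1: current leaves = {7,9}. Remove leaf 7 (neighbor: 6).
Step 2: current leaves = {6,9}. Remove leaf 6 (neighbor: 8).
Step 3: current leaves = {8,9}. Remove leaf 8 (neighbor: 3).
Step 4: current leaves = {3,9}. Remove leaf 3 (neighbor: 4).

Answer: 3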